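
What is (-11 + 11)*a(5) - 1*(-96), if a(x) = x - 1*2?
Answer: 96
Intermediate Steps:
a(x) = -2 + x (a(x) = x - 2 = -2 + x)
(-11 + 11)*a(5) - 1*(-96) = (-11 + 11)*(-2 + 5) - 1*(-96) = 0*3 + 96 = 0 + 96 = 96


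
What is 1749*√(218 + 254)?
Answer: 3498*√118 ≈ 37998.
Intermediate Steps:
1749*√(218 + 254) = 1749*√472 = 1749*(2*√118) = 3498*√118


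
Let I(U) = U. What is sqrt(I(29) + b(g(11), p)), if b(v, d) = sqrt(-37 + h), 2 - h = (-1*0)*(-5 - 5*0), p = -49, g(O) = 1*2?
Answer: sqrt(29 + I*sqrt(35)) ≈ 5.4128 + 0.54649*I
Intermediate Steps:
g(O) = 2
h = 2 (h = 2 - (-1*0)*(-5 - 5*0) = 2 - 0*(-5 + 0) = 2 - 0*(-5) = 2 - 1*0 = 2 + 0 = 2)
b(v, d) = I*sqrt(35) (b(v, d) = sqrt(-37 + 2) = sqrt(-35) = I*sqrt(35))
sqrt(I(29) + b(g(11), p)) = sqrt(29 + I*sqrt(35))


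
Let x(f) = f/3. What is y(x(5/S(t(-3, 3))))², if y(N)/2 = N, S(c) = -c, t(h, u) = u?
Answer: 100/81 ≈ 1.2346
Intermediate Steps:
x(f) = f/3 (x(f) = f*(⅓) = f/3)
y(N) = 2*N
y(x(5/S(t(-3, 3))))² = (2*((5/((-1*3)))/3))² = (2*((5/(-3))/3))² = (2*((5*(-⅓))/3))² = (2*((⅓)*(-5/3)))² = (2*(-5/9))² = (-10/9)² = 100/81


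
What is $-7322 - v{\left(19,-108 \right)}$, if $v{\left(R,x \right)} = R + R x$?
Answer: $-5289$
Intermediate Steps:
$-7322 - v{\left(19,-108 \right)} = -7322 - 19 \left(1 - 108\right) = -7322 - 19 \left(-107\right) = -7322 - -2033 = -7322 + 2033 = -5289$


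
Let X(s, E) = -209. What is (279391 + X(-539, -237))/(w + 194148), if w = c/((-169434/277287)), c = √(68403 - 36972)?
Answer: 57631204779984847008/40077648835116154955 + 485795763206428*√31431/40077648835116154955 ≈ 1.4401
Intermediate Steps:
c = √31431 ≈ 177.29
w = -92429*√31431/56478 (w = √31431/((-169434/277287)) = √31431/((-169434*1/277287)) = √31431/(-56478/92429) = √31431*(-92429/56478) = -92429*√31431/56478 ≈ -290.14)
(279391 + X(-539, -237))/(w + 194148) = (279391 - 209)/(-92429*√31431/56478 + 194148) = 279182/(194148 - 92429*√31431/56478)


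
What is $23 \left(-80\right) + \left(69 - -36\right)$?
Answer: $-1735$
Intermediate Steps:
$23 \left(-80\right) + \left(69 - -36\right) = -1840 + \left(69 + 36\right) = -1840 + 105 = -1735$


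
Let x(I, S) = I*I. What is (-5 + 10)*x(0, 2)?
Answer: 0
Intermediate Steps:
x(I, S) = I**2
(-5 + 10)*x(0, 2) = (-5 + 10)*0**2 = 5*0 = 0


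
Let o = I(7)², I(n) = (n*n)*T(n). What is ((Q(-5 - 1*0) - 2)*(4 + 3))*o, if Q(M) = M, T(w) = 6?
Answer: -4235364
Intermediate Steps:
I(n) = 6*n² (I(n) = (n*n)*6 = n²*6 = 6*n²)
o = 86436 (o = (6*7²)² = (6*49)² = 294² = 86436)
((Q(-5 - 1*0) - 2)*(4 + 3))*o = (((-5 - 1*0) - 2)*(4 + 3))*86436 = (((-5 + 0) - 2)*7)*86436 = ((-5 - 2)*7)*86436 = -7*7*86436 = -49*86436 = -4235364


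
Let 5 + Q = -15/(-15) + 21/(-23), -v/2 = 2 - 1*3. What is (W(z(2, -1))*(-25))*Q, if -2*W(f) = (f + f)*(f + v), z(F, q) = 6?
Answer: -135600/23 ≈ -5895.6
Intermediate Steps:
v = 2 (v = -2*(2 - 1*3) = -2*(2 - 3) = -2*(-1) = 2)
Q = -113/23 (Q = -5 + (-15/(-15) + 21/(-23)) = -5 + (-15*(-1/15) + 21*(-1/23)) = -5 + (1 - 21/23) = -5 + 2/23 = -113/23 ≈ -4.9130)
W(f) = -f*(2 + f) (W(f) = -(f + f)*(f + 2)/2 = -2*f*(2 + f)/2 = -f*(2 + f))
(W(z(2, -1))*(-25))*Q = (-1*6*(2 + 6)*(-25))*(-113/23) = (-1*6*8*(-25))*(-113/23) = -48*(-25)*(-113/23) = 1200*(-113/23) = -135600/23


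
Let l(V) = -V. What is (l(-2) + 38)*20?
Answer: 800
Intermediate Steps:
(l(-2) + 38)*20 = (-1*(-2) + 38)*20 = (2 + 38)*20 = 40*20 = 800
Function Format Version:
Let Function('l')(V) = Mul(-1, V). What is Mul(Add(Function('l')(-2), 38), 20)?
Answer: 800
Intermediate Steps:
Mul(Add(Function('l')(-2), 38), 20) = Mul(Add(Mul(-1, -2), 38), 20) = Mul(Add(2, 38), 20) = Mul(40, 20) = 800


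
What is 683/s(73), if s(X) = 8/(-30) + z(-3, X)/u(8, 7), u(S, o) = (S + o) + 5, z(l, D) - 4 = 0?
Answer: -10245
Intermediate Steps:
z(l, D) = 4 (z(l, D) = 4 + 0 = 4)
u(S, o) = 5 + S + o
s(X) = -1/15 (s(X) = 8/(-30) + 4/(5 + 8 + 7) = 8*(-1/30) + 4/20 = -4/15 + 4*(1/20) = -4/15 + ⅕ = -1/15)
683/s(73) = 683/(-1/15) = 683*(-15) = -10245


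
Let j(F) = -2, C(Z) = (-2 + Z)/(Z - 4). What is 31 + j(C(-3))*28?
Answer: -25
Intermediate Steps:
C(Z) = (-2 + Z)/(-4 + Z)
31 + j(C(-3))*28 = 31 - 2*28 = 31 - 56 = -25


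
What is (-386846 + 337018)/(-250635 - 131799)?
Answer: 24914/191217 ≈ 0.13029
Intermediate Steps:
(-386846 + 337018)/(-250635 - 131799) = -49828/(-382434) = -49828*(-1/382434) = 24914/191217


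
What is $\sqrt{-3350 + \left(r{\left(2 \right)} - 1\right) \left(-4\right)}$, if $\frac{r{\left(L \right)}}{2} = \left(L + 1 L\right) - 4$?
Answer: $i \sqrt{3346} \approx 57.845 i$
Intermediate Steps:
$r{\left(L \right)} = -8 + 4 L$ ($r{\left(L \right)} = 2 \left(\left(L + 1 L\right) - 4\right) = 2 \left(\left(L + L\right) - 4\right) = 2 \left(2 L - 4\right) = 2 \left(-4 + 2 L\right) = -8 + 4 L$)
$\sqrt{-3350 + \left(r{\left(2 \right)} - 1\right) \left(-4\right)} = \sqrt{-3350 + \left(\left(-8 + 4 \cdot 2\right) - 1\right) \left(-4\right)} = \sqrt{-3350 + \left(\left(-8 + 8\right) - 1\right) \left(-4\right)} = \sqrt{-3350 + \left(0 - 1\right) \left(-4\right)} = \sqrt{-3350 - -4} = \sqrt{-3350 + 4} = \sqrt{-3346} = i \sqrt{3346}$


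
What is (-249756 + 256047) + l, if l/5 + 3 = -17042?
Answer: -78934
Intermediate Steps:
l = -85225 (l = -15 + 5*(-17042) = -15 - 85210 = -85225)
(-249756 + 256047) + l = (-249756 + 256047) - 85225 = 6291 - 85225 = -78934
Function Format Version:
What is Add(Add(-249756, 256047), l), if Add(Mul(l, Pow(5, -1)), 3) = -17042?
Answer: -78934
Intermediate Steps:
l = -85225 (l = Add(-15, Mul(5, -17042)) = Add(-15, -85210) = -85225)
Add(Add(-249756, 256047), l) = Add(Add(-249756, 256047), -85225) = Add(6291, -85225) = -78934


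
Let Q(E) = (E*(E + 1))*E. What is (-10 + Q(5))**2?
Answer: 19600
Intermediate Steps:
Q(E) = E**2*(1 + E) (Q(E) = (E*(1 + E))*E = E**2*(1 + E))
(-10 + Q(5))**2 = (-10 + 5**2*(1 + 5))**2 = (-10 + 25*6)**2 = (-10 + 150)**2 = 140**2 = 19600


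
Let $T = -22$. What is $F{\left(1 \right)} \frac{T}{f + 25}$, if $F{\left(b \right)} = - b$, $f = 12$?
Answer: $\frac{22}{37} \approx 0.59459$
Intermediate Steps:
$F{\left(1 \right)} \frac{T}{f + 25} = \left(-1\right) 1 \frac{1}{12 + 25} \left(-22\right) = - \frac{-22}{37} = \left(-1\right) \left(- \frac{22}{37}\right) = \frac{22}{37}$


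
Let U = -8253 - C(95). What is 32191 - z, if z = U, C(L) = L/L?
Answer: 40445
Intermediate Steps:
C(L) = 1
U = -8254 (U = -8253 - 1*1 = -8253 - 1 = -8254)
z = -8254
32191 - z = 32191 - 1*(-8254) = 32191 + 8254 = 40445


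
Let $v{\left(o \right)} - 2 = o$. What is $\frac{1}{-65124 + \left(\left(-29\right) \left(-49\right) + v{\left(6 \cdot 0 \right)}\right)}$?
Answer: $- \frac{1}{63701} \approx -1.5698 \cdot 10^{-5}$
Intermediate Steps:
$v{\left(o \right)} = 2 + o$
$\frac{1}{-65124 + \left(\left(-29\right) \left(-49\right) + v{\left(6 \cdot 0 \right)}\right)} = \frac{1}{-65124 + \left(\left(-29\right) \left(-49\right) + \left(2 + 6 \cdot 0\right)\right)} = \frac{1}{-65124 + \left(1421 + \left(2 + 0\right)\right)} = \frac{1}{-65124 + \left(1421 + 2\right)} = \frac{1}{-65124 + 1423} = \frac{1}{-63701} = - \frac{1}{63701}$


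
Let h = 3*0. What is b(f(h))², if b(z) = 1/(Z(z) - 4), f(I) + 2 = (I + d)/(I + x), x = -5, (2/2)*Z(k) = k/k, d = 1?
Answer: ⅑ ≈ 0.11111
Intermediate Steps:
Z(k) = 1 (Z(k) = k/k = 1)
h = 0
f(I) = -2 + (1 + I)/(-5 + I) (f(I) = -2 + (I + 1)/(I - 5) = -2 + (1 + I)/(-5 + I))
b(z) = -⅓ (b(z) = 1/(1 - 4) = 1/(-3) = -⅓)
b(f(h))² = (-⅓)² = ⅑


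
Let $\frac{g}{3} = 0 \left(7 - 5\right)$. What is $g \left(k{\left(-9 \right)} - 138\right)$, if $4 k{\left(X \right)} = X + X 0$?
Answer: $0$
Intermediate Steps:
$k{\left(X \right)} = \frac{X}{4}$ ($k{\left(X \right)} = \frac{X + X 0}{4} = \frac{X + 0}{4} = \frac{X}{4}$)
$g = 0$ ($g = 3 \cdot 0 \left(7 - 5\right) = 3 \cdot 0 \cdot 2 = 3 \cdot 0 = 0$)
$g \left(k{\left(-9 \right)} - 138\right) = 0 \left(\frac{1}{4} \left(-9\right) - 138\right) = 0 \left(- \frac{9}{4} - 138\right) = 0 \left(- \frac{561}{4}\right) = 0$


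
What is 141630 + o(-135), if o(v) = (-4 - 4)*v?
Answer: 142710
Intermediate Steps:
o(v) = -8*v
141630 + o(-135) = 141630 - 8*(-135) = 141630 + 1080 = 142710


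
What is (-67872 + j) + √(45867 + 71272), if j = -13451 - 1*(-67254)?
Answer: -14069 + √117139 ≈ -13727.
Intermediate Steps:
j = 53803 (j = -13451 + 67254 = 53803)
(-67872 + j) + √(45867 + 71272) = (-67872 + 53803) + √(45867 + 71272) = -14069 + √117139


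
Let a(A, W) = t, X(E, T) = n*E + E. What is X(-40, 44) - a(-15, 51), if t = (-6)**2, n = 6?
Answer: -316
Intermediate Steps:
X(E, T) = 7*E (X(E, T) = 6*E + E = 7*E)
t = 36
a(A, W) = 36
X(-40, 44) - a(-15, 51) = 7*(-40) - 1*36 = -280 - 36 = -316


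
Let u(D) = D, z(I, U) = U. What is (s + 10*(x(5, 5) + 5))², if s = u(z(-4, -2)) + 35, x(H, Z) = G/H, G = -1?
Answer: 6561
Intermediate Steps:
x(H, Z) = -1/H
s = 33 (s = -2 + 35 = 33)
(s + 10*(x(5, 5) + 5))² = (33 + 10*(-1/5 + 5))² = (33 + 10*(-1*⅕ + 5))² = (33 + 10*(-⅕ + 5))² = (33 + 10*(24/5))² = (33 + 48)² = 81² = 6561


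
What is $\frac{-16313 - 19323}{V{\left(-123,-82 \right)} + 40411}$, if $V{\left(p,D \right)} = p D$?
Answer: $- \frac{35636}{50497} \approx -0.70571$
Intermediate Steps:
$V{\left(p,D \right)} = D p$
$\frac{-16313 - 19323}{V{\left(-123,-82 \right)} + 40411} = \frac{-16313 - 19323}{\left(-82\right) \left(-123\right) + 40411} = - \frac{35636}{10086 + 40411} = - \frac{35636}{50497}$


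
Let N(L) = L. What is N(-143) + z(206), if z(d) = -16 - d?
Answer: -365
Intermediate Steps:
N(-143) + z(206) = -143 + (-16 - 1*206) = -143 + (-16 - 206) = -143 - 222 = -365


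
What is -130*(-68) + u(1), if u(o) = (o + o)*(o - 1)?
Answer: 8840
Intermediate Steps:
u(o) = 2*o*(-1 + o) (u(o) = (2*o)*(-1 + o) = 2*o*(-1 + o))
-130*(-68) + u(1) = -130*(-68) + 2*1*(-1 + 1) = 8840 + 2*1*0 = 8840 + 0 = 8840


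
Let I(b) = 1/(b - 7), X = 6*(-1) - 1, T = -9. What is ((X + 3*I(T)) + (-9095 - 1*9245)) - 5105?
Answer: -375235/16 ≈ -23452.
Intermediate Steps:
X = -7 (X = -6 - 1 = -7)
I(b) = 1/(-7 + b)
((X + 3*I(T)) + (-9095 - 1*9245)) - 5105 = ((-7 + 3/(-7 - 9)) + (-9095 - 1*9245)) - 5105 = ((-7 + 3/(-16)) + (-9095 - 9245)) - 5105 = ((-7 + 3*(-1/16)) - 18340) - 5105 = ((-7 - 3/16) - 18340) - 5105 = (-115/16 - 18340) - 5105 = -293555/16 - 5105 = -375235/16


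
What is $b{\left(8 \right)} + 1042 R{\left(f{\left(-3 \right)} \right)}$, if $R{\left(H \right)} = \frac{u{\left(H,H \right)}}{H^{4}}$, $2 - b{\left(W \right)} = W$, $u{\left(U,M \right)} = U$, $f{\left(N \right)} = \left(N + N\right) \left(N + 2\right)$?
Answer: $- \frac{127}{108} \approx -1.1759$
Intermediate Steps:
$f{\left(N \right)} = 2 N \left(2 + N\right)$
$b{\left(W \right)} = 2 - W$
$R{\left(H \right)} = \frac{1}{H^{3}}$ ($R{\left(H \right)} = \frac{H}{H^{4}} = \frac{1}{H^{3}}$)
$b{\left(8 \right)} + 1042 R{\left(f{\left(-3 \right)} \right)} = \left(2 - 8\right) + \frac{1042}{\left(-216\right) \left(2 - 3\right)^{3}} = \left(2 - 8\right) + \frac{1042}{216} = -6 + \frac{1042}{216} = -6 + 1042 \cdot \frac{1}{216} = -6 + \frac{521}{108} = - \frac{127}{108}$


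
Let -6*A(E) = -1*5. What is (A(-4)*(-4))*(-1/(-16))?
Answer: -5/24 ≈ -0.20833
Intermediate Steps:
A(E) = ⅚ (A(E) = -(-1)*5/6 = -⅙*(-5) = ⅚)
(A(-4)*(-4))*(-1/(-16)) = ((⅚)*(-4))*(-1/(-16)) = -(-10)*(-1)/(3*16) = -10/3*1/16 = -5/24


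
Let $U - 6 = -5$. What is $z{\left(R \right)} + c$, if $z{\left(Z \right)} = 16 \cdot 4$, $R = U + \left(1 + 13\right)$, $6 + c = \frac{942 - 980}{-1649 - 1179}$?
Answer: $\frac{82031}{1414} \approx 58.013$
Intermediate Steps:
$U = 1$ ($U = 6 - 5 = 1$)
$c = - \frac{8465}{1414}$ ($c = -6 + \frac{942 - 980}{-1649 - 1179} = -6 - \frac{38}{-2828} = -6 - - \frac{19}{1414} = -6 + \frac{19}{1414} = - \frac{8465}{1414} \approx -5.9866$)
$R = 15$ ($R = 1 + \left(1 + 13\right) = 1 + 14 = 15$)
$z{\left(Z \right)} = 64$
$z{\left(R \right)} + c = 64 - \frac{8465}{1414} = \frac{82031}{1414}$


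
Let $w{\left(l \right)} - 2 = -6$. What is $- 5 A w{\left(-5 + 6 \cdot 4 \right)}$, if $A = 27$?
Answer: $540$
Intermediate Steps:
$w{\left(l \right)} = -4$ ($w{\left(l \right)} = 2 - 6 = -4$)
$- 5 A w{\left(-5 + 6 \cdot 4 \right)} = \left(-5\right) 27 \left(-4\right) = \left(-135\right) \left(-4\right) = 540$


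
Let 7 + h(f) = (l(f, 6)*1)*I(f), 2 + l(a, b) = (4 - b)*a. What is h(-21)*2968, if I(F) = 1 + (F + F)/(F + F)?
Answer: 216664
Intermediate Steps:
l(a, b) = -2 + a*(4 - b) (l(a, b) = -2 + (4 - b)*a = -2 + a*(4 - b))
I(F) = 2 (I(F) = 1 + (2*F)/((2*F)) = 1 + (2*F)*(1/(2*F)) = 1 + 1 = 2)
h(f) = -11 - 4*f (h(f) = -7 + ((-2 + 4*f - 1*f*6)*1)*2 = -7 + ((-2 + 4*f - 6*f)*1)*2 = -7 + ((-2 - 2*f)*1)*2 = -7 + (-2 - 2*f)*2 = -7 + (-4 - 4*f) = -11 - 4*f)
h(-21)*2968 = (-11 - 4*(-21))*2968 = (-11 + 84)*2968 = 73*2968 = 216664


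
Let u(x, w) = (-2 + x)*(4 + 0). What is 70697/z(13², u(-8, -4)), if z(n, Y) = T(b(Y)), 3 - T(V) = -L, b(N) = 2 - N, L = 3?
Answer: 70697/6 ≈ 11783.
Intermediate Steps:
u(x, w) = -8 + 4*x (u(x, w) = (-2 + x)*4 = -8 + 4*x)
T(V) = 6 (T(V) = 3 - (-1)*3 = 3 - 1*(-3) = 3 + 3 = 6)
z(n, Y) = 6
70697/z(13², u(-8, -4)) = 70697/6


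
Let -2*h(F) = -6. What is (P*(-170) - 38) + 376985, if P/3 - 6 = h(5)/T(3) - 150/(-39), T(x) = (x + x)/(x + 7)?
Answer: 4801881/13 ≈ 3.6938e+5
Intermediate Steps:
h(F) = 3 (h(F) = -1/2*(-6) = 3)
T(x) = 2*x/(7 + x) (T(x) = (2*x)/(7 + x) = 2*x/(7 + x))
P = 579/13 (P = 18 + 3*(3/((2*3/(7 + 3))) - 150/(-39)) = 18 + 3*(3/((2*3/10)) - 150*(-1/39)) = 18 + 3*(3/((2*3*(1/10))) + 50/13) = 18 + 3*(3/(3/5) + 50/13) = 18 + 3*(3*(5/3) + 50/13) = 18 + 3*(5 + 50/13) = 18 + 3*(115/13) = 18 + 345/13 = 579/13 ≈ 44.538)
(P*(-170) - 38) + 376985 = ((579/13)*(-170) - 38) + 376985 = (-98430/13 - 38) + 376985 = -98924/13 + 376985 = 4801881/13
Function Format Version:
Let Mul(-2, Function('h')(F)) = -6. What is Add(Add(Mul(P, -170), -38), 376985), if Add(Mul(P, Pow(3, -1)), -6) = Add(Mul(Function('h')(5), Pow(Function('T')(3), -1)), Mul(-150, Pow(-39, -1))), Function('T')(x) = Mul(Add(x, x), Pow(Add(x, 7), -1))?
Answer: Rational(4801881, 13) ≈ 3.6938e+5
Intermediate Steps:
Function('h')(F) = 3 (Function('h')(F) = Mul(Rational(-1, 2), -6) = 3)
Function('T')(x) = Mul(2, x, Pow(Add(7, x), -1)) (Function('T')(x) = Mul(Mul(2, x), Pow(Add(7, x), -1)) = Mul(2, x, Pow(Add(7, x), -1)))
P = Rational(579, 13) (P = Add(18, Mul(3, Add(Mul(3, Pow(Mul(2, 3, Pow(Add(7, 3), -1)), -1)), Mul(-150, Pow(-39, -1))))) = Add(18, Mul(3, Add(Mul(3, Pow(Mul(2, 3, Pow(10, -1)), -1)), Mul(-150, Rational(-1, 39))))) = Add(18, Mul(3, Add(Mul(3, Pow(Mul(2, 3, Rational(1, 10)), -1)), Rational(50, 13)))) = Add(18, Mul(3, Add(Mul(3, Pow(Rational(3, 5), -1)), Rational(50, 13)))) = Add(18, Mul(3, Add(Mul(3, Rational(5, 3)), Rational(50, 13)))) = Add(18, Mul(3, Add(5, Rational(50, 13)))) = Add(18, Mul(3, Rational(115, 13))) = Add(18, Rational(345, 13)) = Rational(579, 13) ≈ 44.538)
Add(Add(Mul(P, -170), -38), 376985) = Add(Add(Mul(Rational(579, 13), -170), -38), 376985) = Add(Add(Rational(-98430, 13), -38), 376985) = Add(Rational(-98924, 13), 376985) = Rational(4801881, 13)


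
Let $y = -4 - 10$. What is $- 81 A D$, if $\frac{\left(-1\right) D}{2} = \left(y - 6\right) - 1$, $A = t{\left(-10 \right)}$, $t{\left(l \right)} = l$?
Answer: $34020$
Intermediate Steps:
$y = -14$
$A = -10$
$D = 42$ ($D = - 2 \left(\left(-14 - 6\right) - 1\right) = - 2 \left(-20 - 1\right) = \left(-2\right) \left(-21\right) = 42$)
$- 81 A D = \left(-81\right) \left(-10\right) 42 = 810 \cdot 42 = 34020$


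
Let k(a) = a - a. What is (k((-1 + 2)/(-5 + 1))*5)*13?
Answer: 0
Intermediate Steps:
k(a) = 0
(k((-1 + 2)/(-5 + 1))*5)*13 = (0*5)*13 = 0*13 = 0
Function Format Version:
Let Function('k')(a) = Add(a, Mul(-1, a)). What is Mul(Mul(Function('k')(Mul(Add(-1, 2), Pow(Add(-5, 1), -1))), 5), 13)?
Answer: 0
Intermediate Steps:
Function('k')(a) = 0
Mul(Mul(Function('k')(Mul(Add(-1, 2), Pow(Add(-5, 1), -1))), 5), 13) = Mul(Mul(0, 5), 13) = Mul(0, 13) = 0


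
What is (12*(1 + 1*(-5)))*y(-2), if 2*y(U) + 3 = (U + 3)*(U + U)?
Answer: 168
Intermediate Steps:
y(U) = -3/2 + U*(3 + U) (y(U) = -3/2 + ((U + 3)*(U + U))/2 = -3/2 + ((3 + U)*(2*U))/2 = -3/2 + (2*U*(3 + U))/2 = -3/2 + U*(3 + U))
(12*(1 + 1*(-5)))*y(-2) = (12*(1 + 1*(-5)))*(-3/2 + (-2)² + 3*(-2)) = (12*(1 - 5))*(-3/2 + 4 - 6) = (12*(-4))*(-7/2) = -48*(-7/2) = 168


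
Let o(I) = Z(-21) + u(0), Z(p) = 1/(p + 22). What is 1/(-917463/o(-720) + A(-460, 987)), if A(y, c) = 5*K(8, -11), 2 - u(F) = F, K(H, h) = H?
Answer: -1/305781 ≈ -3.2703e-6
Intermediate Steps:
Z(p) = 1/(22 + p)
u(F) = 2 - F
o(I) = 3 (o(I) = 1/(22 - 21) + (2 - 1*0) = 1/1 + (2 + 0) = 1 + 2 = 3)
A(y, c) = 40 (A(y, c) = 5*8 = 40)
1/(-917463/o(-720) + A(-460, 987)) = 1/(-917463/3 + 40) = 1/(-917463*⅓ + 40) = 1/(-305821 + 40) = 1/(-305781) = -1/305781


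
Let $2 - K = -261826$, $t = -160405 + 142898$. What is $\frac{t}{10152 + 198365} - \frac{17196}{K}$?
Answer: $- \frac{680790094}{4549632423} \approx -0.14964$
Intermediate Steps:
$t = -17507$
$K = 261828$ ($K = 2 - -261826 = 2 + 261826 = 261828$)
$\frac{t}{10152 + 198365} - \frac{17196}{K} = - \frac{17507}{10152 + 198365} - \frac{17196}{261828} = - \frac{17507}{208517} - \frac{1433}{21819} = - \frac{680790094}{4549632423}$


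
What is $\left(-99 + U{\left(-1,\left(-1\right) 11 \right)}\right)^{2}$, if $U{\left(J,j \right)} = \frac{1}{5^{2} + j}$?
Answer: $\frac{1918225}{196} \approx 9786.9$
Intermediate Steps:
$U{\left(J,j \right)} = \frac{1}{25 + j}$
$\left(-99 + U{\left(-1,\left(-1\right) 11 \right)}\right)^{2} = \left(-99 + \frac{1}{25 - 11}\right)^{2} = \left(-99 + \frac{1}{14}\right)^{2} = \left(- \frac{1385}{14}\right)^{2} = \frac{1918225}{196}$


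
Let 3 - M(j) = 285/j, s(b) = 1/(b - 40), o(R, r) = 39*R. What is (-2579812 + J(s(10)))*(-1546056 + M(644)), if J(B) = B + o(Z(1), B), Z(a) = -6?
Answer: 25688445493357959/6440 ≈ 3.9889e+12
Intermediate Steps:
s(b) = 1/(-40 + b)
J(B) = -234 + B (J(B) = B + 39*(-6) = B - 234 = -234 + B)
M(j) = 3 - 285/j
(-2579812 + J(s(10)))*(-1546056 + M(644)) = (-2579812 + (-234 + 1/(-40 + 10)))*(-1546056 + (3 - 285/644)) = (-2579812 + (-234 + 1/(-30)))*(-1546056 + (3 - 285*1/644)) = (-2579812 + (-234 - 1/30))*(-1546056 + (3 - 285/644)) = (-2579812 - 7021/30)*(-1546056 + 1647/644) = -77401381/30*(-995658417/644) = 25688445493357959/6440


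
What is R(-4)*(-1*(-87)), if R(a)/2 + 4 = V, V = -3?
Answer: -1218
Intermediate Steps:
R(a) = -14 (R(a) = -8 + 2*(-3) = -8 - 6 = -14)
R(-4)*(-1*(-87)) = -(-14)*(-87) = -14*87 = -1218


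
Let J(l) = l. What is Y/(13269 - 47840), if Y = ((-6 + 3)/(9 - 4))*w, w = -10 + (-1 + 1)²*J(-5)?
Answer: -6/34571 ≈ -0.00017356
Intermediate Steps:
w = -10 (w = -10 + (-1 + 1)²*(-5) = -10 + 0²*(-5) = -10 + 0*(-5) = -10 + 0 = -10)
Y = 6 (Y = ((-6 + 3)/(9 - 4))*(-10) = -3/5*(-10) = -3*⅕*(-10) = -⅗*(-10) = 6)
Y/(13269 - 47840) = 6/(13269 - 47840) = 6/(-34571) = 6*(-1/34571) = -6/34571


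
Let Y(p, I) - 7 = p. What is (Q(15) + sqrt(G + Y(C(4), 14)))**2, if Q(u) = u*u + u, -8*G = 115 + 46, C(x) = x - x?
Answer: (960 + I*sqrt(210))**2/16 ≈ 57587.0 + 1739.0*I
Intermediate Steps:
C(x) = 0
Y(p, I) = 7 + p
G = -161/8 (G = -(115 + 46)/8 = -1/8*161 = -161/8 ≈ -20.125)
Q(u) = u + u**2 (Q(u) = u**2 + u = u + u**2)
(Q(15) + sqrt(G + Y(C(4), 14)))**2 = (15*(1 + 15) + sqrt(-161/8 + (7 + 0)))**2 = (15*16 + sqrt(-161/8 + 7))**2 = (240 + sqrt(-105/8))**2 = (240 + I*sqrt(210)/4)**2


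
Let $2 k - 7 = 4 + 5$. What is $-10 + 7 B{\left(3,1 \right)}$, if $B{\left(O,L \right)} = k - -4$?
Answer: $74$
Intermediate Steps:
$k = 8$ ($k = \frac{7}{2} + \frac{4 + 5}{2} = \frac{7}{2} + \frac{1}{2} \cdot 9 = \frac{7}{2} + \frac{9}{2} = 8$)
$B{\left(O,L \right)} = 12$ ($B{\left(O,L \right)} = 8 - -4 = 8 + 4 = 12$)
$-10 + 7 B{\left(3,1 \right)} = -10 + 7 \cdot 12 = -10 + 84 = 74$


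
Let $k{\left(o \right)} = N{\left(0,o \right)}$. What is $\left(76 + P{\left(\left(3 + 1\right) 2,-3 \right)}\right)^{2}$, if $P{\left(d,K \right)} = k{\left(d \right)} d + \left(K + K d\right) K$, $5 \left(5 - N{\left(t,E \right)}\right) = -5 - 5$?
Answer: $45369$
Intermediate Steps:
$N{\left(t,E \right)} = 7$ ($N{\left(t,E \right)} = 5 - \frac{-5 - 5}{5} = 5 - -2 = 5 + 2 = 7$)
$k{\left(o \right)} = 7$
$P{\left(d,K \right)} = 7 d + K \left(K + K d\right)$ ($P{\left(d,K \right)} = 7 d + \left(K + K d\right) K = 7 d + K \left(K + K d\right)$)
$\left(76 + P{\left(\left(3 + 1\right) 2,-3 \right)}\right)^{2} = \left(76 + \left(\left(-3\right)^{2} + 7 \left(3 + 1\right) 2 + \left(3 + 1\right) 2 \left(-3\right)^{2}\right)\right)^{2} = \left(76 + \left(9 + 7 \cdot 4 \cdot 2 + 4 \cdot 2 \cdot 9\right)\right)^{2} = \left(76 + \left(9 + 7 \cdot 8 + 8 \cdot 9\right)\right)^{2} = \left(76 + \left(9 + 56 + 72\right)\right)^{2} = \left(76 + 137\right)^{2} = 213^{2} = 45369$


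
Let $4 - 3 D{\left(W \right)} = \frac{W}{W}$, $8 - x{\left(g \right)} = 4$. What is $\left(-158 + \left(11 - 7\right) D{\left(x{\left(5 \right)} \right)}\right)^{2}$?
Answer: $23716$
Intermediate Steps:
$x{\left(g \right)} = 4$ ($x{\left(g \right)} = 8 - 4 = 4$)
$D{\left(W \right)} = 1$ ($D{\left(W \right)} = \frac{4}{3} - \frac{W \frac{1}{W}}{3} = \frac{4}{3} - \frac{1}{3} = 1$)
$\left(-158 + \left(11 - 7\right) D{\left(x{\left(5 \right)} \right)}\right)^{2} = \left(-158 + \left(11 - 7\right) 1\right)^{2} = \left(-158 + 4 \cdot 1\right)^{2} = \left(-158 + 4\right)^{2} = \left(-154\right)^{2} = 23716$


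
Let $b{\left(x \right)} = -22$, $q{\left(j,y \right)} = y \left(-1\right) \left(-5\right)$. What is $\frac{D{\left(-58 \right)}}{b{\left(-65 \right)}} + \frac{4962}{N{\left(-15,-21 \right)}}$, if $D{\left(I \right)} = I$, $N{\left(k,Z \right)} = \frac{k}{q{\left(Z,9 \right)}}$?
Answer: $- \frac{163717}{11} \approx -14883.0$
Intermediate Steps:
$q{\left(j,y \right)} = 5 y$ ($q{\left(j,y \right)} = - y \left(-5\right) = 5 y$)
$N{\left(k,Z \right)} = \frac{k}{45}$ ($N{\left(k,Z \right)} = \frac{k}{5 \cdot 9} = \frac{k}{45}$)
$\frac{D{\left(-58 \right)}}{b{\left(-65 \right)}} + \frac{4962}{N{\left(-15,-21 \right)}} = - \frac{58}{-22} + \frac{4962}{\frac{1}{45} \left(-15\right)} = \left(-58\right) \left(- \frac{1}{22}\right) + \frac{4962}{- \frac{1}{3}} = \frac{29}{11} + 4962 \left(-3\right) = \frac{29}{11} - 14886 = - \frac{163717}{11}$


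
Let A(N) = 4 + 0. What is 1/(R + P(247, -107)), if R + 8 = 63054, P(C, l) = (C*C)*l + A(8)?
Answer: -1/6464913 ≈ -1.5468e-7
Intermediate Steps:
A(N) = 4
P(C, l) = 4 + l*C**2 (P(C, l) = (C*C)*l + 4 = C**2*l + 4 = l*C**2 + 4 = 4 + l*C**2)
R = 63046 (R = -8 + 63054 = 63046)
1/(R + P(247, -107)) = 1/(63046 + (4 - 107*247**2)) = 1/(63046 + (4 - 107*61009)) = 1/(63046 + (4 - 6527963)) = 1/(63046 - 6527959) = 1/(-6464913) = -1/6464913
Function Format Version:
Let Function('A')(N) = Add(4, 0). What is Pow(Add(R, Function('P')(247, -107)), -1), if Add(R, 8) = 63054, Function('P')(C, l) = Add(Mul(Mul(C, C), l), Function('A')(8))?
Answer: Rational(-1, 6464913) ≈ -1.5468e-7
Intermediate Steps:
Function('A')(N) = 4
Function('P')(C, l) = Add(4, Mul(l, Pow(C, 2))) (Function('P')(C, l) = Add(Mul(Mul(C, C), l), 4) = Add(Mul(Pow(C, 2), l), 4) = Add(Mul(l, Pow(C, 2)), 4) = Add(4, Mul(l, Pow(C, 2))))
R = 63046 (R = Add(-8, 63054) = 63046)
Pow(Add(R, Function('P')(247, -107)), -1) = Pow(Add(63046, Add(4, Mul(-107, Pow(247, 2)))), -1) = Pow(Add(63046, Add(4, Mul(-107, 61009))), -1) = Pow(Add(63046, Add(4, -6527963)), -1) = Pow(Add(63046, -6527959), -1) = Pow(-6464913, -1) = Rational(-1, 6464913)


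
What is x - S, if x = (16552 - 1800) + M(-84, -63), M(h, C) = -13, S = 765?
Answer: 13974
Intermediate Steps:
x = 14739 (x = (16552 - 1800) - 13 = 14752 - 13 = 14739)
x - S = 14739 - 1*765 = 14739 - 765 = 13974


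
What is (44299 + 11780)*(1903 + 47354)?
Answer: 2762283303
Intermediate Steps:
(44299 + 11780)*(1903 + 47354) = 56079*49257 = 2762283303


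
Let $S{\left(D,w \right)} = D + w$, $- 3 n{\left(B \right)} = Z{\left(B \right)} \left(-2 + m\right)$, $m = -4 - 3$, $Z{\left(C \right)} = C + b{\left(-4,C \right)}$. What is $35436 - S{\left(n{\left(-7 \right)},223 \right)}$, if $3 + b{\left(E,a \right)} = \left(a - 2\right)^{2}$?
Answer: $35000$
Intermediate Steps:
$b{\left(E,a \right)} = -3 + \left(-2 + a\right)^{2}$ ($b{\left(E,a \right)} = -3 + \left(a - 2\right)^{2} = -3 + \left(-2 + a\right)^{2}$)
$Z{\left(C \right)} = -3 + C + \left(-2 + C\right)^{2}$ ($Z{\left(C \right)} = C + \left(-3 + \left(-2 + C\right)^{2}\right) = -3 + C + \left(-2 + C\right)^{2}$)
$m = -7$ ($m = -4 - 3 = -7$)
$n{\left(B \right)} = -9 + 3 B + 3 \left(-2 + B\right)^{2}$ ($n{\left(B \right)} = - \frac{\left(-3 + B + \left(-2 + B\right)^{2}\right) \left(-2 - 7\right)}{3} = - \frac{\left(-3 + B + \left(-2 + B\right)^{2}\right) \left(-9\right)}{3} = - \frac{27 - 9 B - 9 \left(-2 + B\right)^{2}}{3} = -9 + 3 B + 3 \left(-2 + B\right)^{2}$)
$35436 - S{\left(n{\left(-7 \right)},223 \right)} = 35436 - \left(\left(-9 + 3 \left(-7\right) + 3 \left(-2 - 7\right)^{2}\right) + 223\right) = 35436 - \left(\left(-9 - 21 + 3 \left(-9\right)^{2}\right) + 223\right) = 35436 - \left(\left(-9 - 21 + 3 \cdot 81\right) + 223\right) = 35436 - \left(\left(-9 - 21 + 243\right) + 223\right) = 35436 - \left(213 + 223\right) = 35436 - 436 = 35000$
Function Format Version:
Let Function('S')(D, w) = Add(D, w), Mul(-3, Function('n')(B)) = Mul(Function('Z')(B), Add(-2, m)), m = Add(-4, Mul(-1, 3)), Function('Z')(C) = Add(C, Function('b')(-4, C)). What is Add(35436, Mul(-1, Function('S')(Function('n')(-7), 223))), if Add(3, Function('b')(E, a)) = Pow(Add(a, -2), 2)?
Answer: 35000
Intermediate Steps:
Function('b')(E, a) = Add(-3, Pow(Add(-2, a), 2)) (Function('b')(E, a) = Add(-3, Pow(Add(a, -2), 2)) = Add(-3, Pow(Add(-2, a), 2)))
Function('Z')(C) = Add(-3, C, Pow(Add(-2, C), 2)) (Function('Z')(C) = Add(C, Add(-3, Pow(Add(-2, C), 2))) = Add(-3, C, Pow(Add(-2, C), 2)))
m = -7 (m = Add(-4, -3) = -7)
Function('n')(B) = Add(-9, Mul(3, B), Mul(3, Pow(Add(-2, B), 2))) (Function('n')(B) = Mul(Rational(-1, 3), Mul(Add(-3, B, Pow(Add(-2, B), 2)), Add(-2, -7))) = Mul(Rational(-1, 3), Mul(Add(-3, B, Pow(Add(-2, B), 2)), -9)) = Mul(Rational(-1, 3), Add(27, Mul(-9, B), Mul(-9, Pow(Add(-2, B), 2)))) = Add(-9, Mul(3, B), Mul(3, Pow(Add(-2, B), 2))))
Add(35436, Mul(-1, Function('S')(Function('n')(-7), 223))) = Add(35436, Mul(-1, Add(Add(-9, Mul(3, -7), Mul(3, Pow(Add(-2, -7), 2))), 223))) = Add(35436, Mul(-1, Add(Add(-9, -21, Mul(3, Pow(-9, 2))), 223))) = Add(35436, Mul(-1, Add(Add(-9, -21, Mul(3, 81)), 223))) = Add(35436, Mul(-1, Add(Add(-9, -21, 243), 223))) = Add(35436, Mul(-1, Add(213, 223))) = Add(35436, Mul(-1, 436)) = Add(35436, -436) = 35000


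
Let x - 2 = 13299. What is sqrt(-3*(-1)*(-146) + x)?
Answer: sqrt(12863) ≈ 113.42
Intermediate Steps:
x = 13301 (x = 2 + 13299 = 13301)
sqrt(-3*(-1)*(-146) + x) = sqrt(-3*(-1)*(-146) + 13301) = sqrt(3*(-146) + 13301) = sqrt(-438 + 13301) = sqrt(12863)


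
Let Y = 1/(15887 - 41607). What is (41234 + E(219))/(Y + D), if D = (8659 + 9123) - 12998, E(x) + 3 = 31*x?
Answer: 1235074400/123044479 ≈ 10.038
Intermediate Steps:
E(x) = -3 + 31*x
D = 4784 (D = 17782 - 12998 = 4784)
Y = -1/25720 (Y = 1/(-25720) = -1/25720 ≈ -3.8880e-5)
(41234 + E(219))/(Y + D) = (41234 + (-3 + 31*219))/(-1/25720 + 4784) = (41234 + (-3 + 6789))/(123044479/25720) = (41234 + 6786)*(25720/123044479) = 48020*(25720/123044479) = 1235074400/123044479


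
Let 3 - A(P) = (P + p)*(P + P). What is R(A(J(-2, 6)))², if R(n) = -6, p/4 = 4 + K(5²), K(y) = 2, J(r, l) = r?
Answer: 36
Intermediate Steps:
p = 24 (p = 4*(4 + 2) = 4*6 = 24)
A(P) = 3 - 2*P*(24 + P) (A(P) = 3 - (P + 24)*(P + P) = 3 - (24 + P)*2*P = 3 - 2*P*(24 + P))
R(A(J(-2, 6)))² = (-6)² = 36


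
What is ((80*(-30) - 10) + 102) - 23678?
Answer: -25986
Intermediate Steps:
((80*(-30) - 10) + 102) - 23678 = ((-2400 - 10) + 102) - 23678 = (-2410 + 102) - 23678 = -2308 - 23678 = -25986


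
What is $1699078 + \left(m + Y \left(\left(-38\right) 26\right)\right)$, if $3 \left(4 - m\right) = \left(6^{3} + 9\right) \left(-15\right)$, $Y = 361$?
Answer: $1343539$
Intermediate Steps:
$m = 1129$ ($m = 4 - \frac{\left(6^{3} + 9\right) \left(-15\right)}{3} = 4 - \frac{\left(216 + 9\right) \left(-15\right)}{3} = 4 - \frac{225 \left(-15\right)}{3} = 4 - -1125 = 4 + 1125 = 1129$)
$1699078 + \left(m + Y \left(\left(-38\right) 26\right)\right) = 1699078 + \left(1129 + 361 \left(\left(-38\right) 26\right)\right) = 1699078 + \left(1129 + 361 \left(-988\right)\right) = 1699078 + \left(1129 - 356668\right) = 1699078 - 355539 = 1343539$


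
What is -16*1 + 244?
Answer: 228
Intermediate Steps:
-16*1 + 244 = -16 + 244 = 228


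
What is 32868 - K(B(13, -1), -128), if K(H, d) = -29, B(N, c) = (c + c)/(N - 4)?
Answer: 32897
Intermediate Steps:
B(N, c) = 2*c/(-4 + N) (B(N, c) = (2*c)/(-4 + N) = 2*c/(-4 + N))
32868 - K(B(13, -1), -128) = 32868 - 1*(-29) = 32868 + 29 = 32897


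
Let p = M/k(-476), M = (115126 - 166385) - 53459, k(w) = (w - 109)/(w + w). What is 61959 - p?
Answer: 45312517/195 ≈ 2.3237e+5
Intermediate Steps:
k(w) = (-109 + w)/(2*w) (k(w) = (-109 + w)/((2*w)) = (-109 + w)*(1/(2*w)) = (-109 + w)/(2*w))
M = -104718 (M = -51259 - 53459 = -104718)
p = -33230512/195 (p = -104718*(-952/(-109 - 476)) = -104718/((½)*(-1/476)*(-585)) = -104718/585/952 = -104718*952/585 = -33230512/195 ≈ -1.7041e+5)
61959 - p = 61959 - 1*(-33230512/195) = 61959 + 33230512/195 = 45312517/195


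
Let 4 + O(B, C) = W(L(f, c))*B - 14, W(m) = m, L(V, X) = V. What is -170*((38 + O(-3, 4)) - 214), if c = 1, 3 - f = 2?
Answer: 33490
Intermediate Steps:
f = 1 (f = 3 - 1*2 = 3 - 2 = 1)
O(B, C) = -18 + B (O(B, C) = -4 + (1*B - 14) = -4 + (B - 14) = -4 + (-14 + B) = -18 + B)
-170*((38 + O(-3, 4)) - 214) = -170*((38 + (-18 - 3)) - 214) = -170*((38 - 21) - 214) = -170*(17 - 214) = -170*(-197) = 33490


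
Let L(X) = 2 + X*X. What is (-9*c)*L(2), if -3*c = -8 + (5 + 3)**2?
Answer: 1008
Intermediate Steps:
L(X) = 2 + X**2
c = -56/3 (c = -(-8 + (5 + 3)**2)/3 = -(-8 + 8**2)/3 = -(-8 + 64)/3 = -1/3*56 = -56/3 ≈ -18.667)
(-9*c)*L(2) = (-9*(-56/3))*(2 + 2**2) = 168*(2 + 4) = 168*6 = 1008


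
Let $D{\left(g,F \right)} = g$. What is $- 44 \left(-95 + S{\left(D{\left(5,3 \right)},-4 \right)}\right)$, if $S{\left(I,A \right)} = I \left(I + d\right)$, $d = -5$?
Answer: $4180$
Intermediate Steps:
$S{\left(I,A \right)} = I \left(-5 + I\right)$ ($S{\left(I,A \right)} = I \left(I - 5\right) = I \left(-5 + I\right)$)
$- 44 \left(-95 + S{\left(D{\left(5,3 \right)},-4 \right)}\right) = - 44 \left(-95 + 5 \left(-5 + 5\right)\right) = - 44 \left(-95 + 5 \cdot 0\right) = - 44 \left(-95 + 0\right) = \left(-44\right) \left(-95\right) = 4180$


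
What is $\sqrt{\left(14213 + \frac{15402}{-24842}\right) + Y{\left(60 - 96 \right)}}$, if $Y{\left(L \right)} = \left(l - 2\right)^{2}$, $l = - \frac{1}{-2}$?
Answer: $\frac{13 \sqrt{51906526793}}{24842} \approx 119.23$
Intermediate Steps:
$l = \frac{1}{2}$ ($l = \left(-1\right) \left(- \frac{1}{2}\right) = \frac{1}{2} \approx 0.5$)
$Y{\left(L \right)} = \frac{9}{4}$ ($Y{\left(L \right)} = \left(\frac{1}{2} - 2\right)^{2} = \left(- \frac{3}{2}\right)^{2} = \frac{9}{4}$)
$\sqrt{\left(14213 + \frac{15402}{-24842}\right) + Y{\left(60 - 96 \right)}} = \sqrt{\left(14213 + \frac{15402}{-24842}\right) + \frac{9}{4}} = \sqrt{\left(14213 + 15402 \left(- \frac{1}{24842}\right)\right) + \frac{9}{4}} = \sqrt{\left(14213 - \frac{7701}{12421}\right) + \frac{9}{4}} = \sqrt{\frac{176531972}{12421} + \frac{9}{4}} = \sqrt{\frac{706239677}{49684}} = \frac{13 \sqrt{51906526793}}{24842}$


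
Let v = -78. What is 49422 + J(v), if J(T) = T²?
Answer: 55506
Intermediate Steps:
49422 + J(v) = 49422 + (-78)² = 49422 + 6084 = 55506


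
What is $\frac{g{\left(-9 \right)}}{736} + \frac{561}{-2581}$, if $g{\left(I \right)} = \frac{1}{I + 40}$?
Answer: $- \frac{12797195}{58888096} \approx -0.21731$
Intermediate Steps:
$g{\left(I \right)} = \frac{1}{40 + I}$
$\frac{g{\left(-9 \right)}}{736} + \frac{561}{-2581} = \frac{1}{\left(40 - 9\right) 736} + \frac{561}{-2581} = \frac{1}{31} \cdot \frac{1}{736} + 561 \left(- \frac{1}{2581}\right) = \frac{1}{31} \cdot \frac{1}{736} - \frac{561}{2581} = \frac{1}{22816} - \frac{561}{2581} = - \frac{12797195}{58888096}$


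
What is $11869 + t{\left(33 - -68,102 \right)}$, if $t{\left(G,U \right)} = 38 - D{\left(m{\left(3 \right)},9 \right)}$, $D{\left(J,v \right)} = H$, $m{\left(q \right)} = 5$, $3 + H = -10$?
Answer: $11920$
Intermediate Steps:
$H = -13$ ($H = -3 - 10 = -13$)
$D{\left(J,v \right)} = -13$
$t{\left(G,U \right)} = 51$ ($t{\left(G,U \right)} = 38 - -13 = 38 + 13 = 51$)
$11869 + t{\left(33 - -68,102 \right)} = 11869 + 51 = 11920$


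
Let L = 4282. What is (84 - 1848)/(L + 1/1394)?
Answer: -819672/1989703 ≈ -0.41196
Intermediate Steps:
(84 - 1848)/(L + 1/1394) = (84 - 1848)/(4282 + 1/1394) = -1764/(4282 + 1/1394) = -1764/5969109/1394 = -1764*1394/5969109 = -819672/1989703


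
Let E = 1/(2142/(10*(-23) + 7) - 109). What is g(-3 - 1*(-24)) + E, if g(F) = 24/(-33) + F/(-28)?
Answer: -1728997/1163756 ≈ -1.4857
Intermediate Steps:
g(F) = -8/11 - F/28 (g(F) = 24*(-1/33) + F*(-1/28) = -8/11 - F/28)
E = -223/26449 (E = 1/(2142/(-230 + 7) - 109) = 1/(2142/(-223) - 109) = 1/(2142*(-1/223) - 109) = 1/(-2142/223 - 109) = 1/(-26449/223) = -223/26449 ≈ -0.0084313)
g(-3 - 1*(-24)) + E = (-8/11 - (-3 - 1*(-24))/28) - 223/26449 = (-8/11 - (-3 + 24)/28) - 223/26449 = (-8/11 - 1/28*21) - 223/26449 = (-8/11 - 3/4) - 223/26449 = -65/44 - 223/26449 = -1728997/1163756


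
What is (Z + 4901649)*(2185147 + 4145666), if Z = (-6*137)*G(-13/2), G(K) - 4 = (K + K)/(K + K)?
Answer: 31005403569207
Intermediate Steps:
G(K) = 5 (G(K) = 4 + (K + K)/(K + K) = 4 + (2*K)/((2*K)) = 4 + (2*K)*(1/(2*K)) = 4 + 1 = 5)
Z = -4110 (Z = -6*137*5 = -822*5 = -4110)
(Z + 4901649)*(2185147 + 4145666) = (-4110 + 4901649)*(2185147 + 4145666) = 4897539*6330813 = 31005403569207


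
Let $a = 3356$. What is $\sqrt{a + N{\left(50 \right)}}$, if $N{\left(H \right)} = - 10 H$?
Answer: $2 \sqrt{714} \approx 53.442$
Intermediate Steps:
$\sqrt{a + N{\left(50 \right)}} = \sqrt{3356 - 500} = \sqrt{2856} = 2 \sqrt{714}$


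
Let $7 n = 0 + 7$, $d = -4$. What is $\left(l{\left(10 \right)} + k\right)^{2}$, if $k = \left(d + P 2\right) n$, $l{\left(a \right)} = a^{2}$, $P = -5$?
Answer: $7396$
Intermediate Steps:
$n = 1$ ($n = \frac{0 + 7}{7} = \frac{1}{7} \cdot 7 = 1$)
$k = -14$ ($k = \left(-4 - 10\right) 1 = \left(-14\right) 1 = -14$)
$\left(l{\left(10 \right)} + k\right)^{2} = \left(10^{2} - 14\right)^{2} = \left(100 - 14\right)^{2} = 86^{2} = 7396$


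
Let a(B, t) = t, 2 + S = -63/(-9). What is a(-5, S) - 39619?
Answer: -39614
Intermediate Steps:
S = 5 (S = -2 - 63/(-9) = -2 - 63*(-⅑) = -2 + 7 = 5)
a(-5, S) - 39619 = 5 - 39619 = -39614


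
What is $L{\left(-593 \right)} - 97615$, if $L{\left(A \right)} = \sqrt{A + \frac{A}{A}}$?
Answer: $-97615 + 4 i \sqrt{37} \approx -97615.0 + 24.331 i$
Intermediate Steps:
$L{\left(A \right)} = \sqrt{1 + A}$ ($L{\left(A \right)} = \sqrt{A + 1} = \sqrt{1 + A}$)
$L{\left(-593 \right)} - 97615 = \sqrt{1 - 593} - 97615 = \sqrt{-592} - 97615 = 4 i \sqrt{37} - 97615 = -97615 + 4 i \sqrt{37}$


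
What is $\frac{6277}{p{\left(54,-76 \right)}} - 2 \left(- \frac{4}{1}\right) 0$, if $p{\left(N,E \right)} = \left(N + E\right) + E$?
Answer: $0$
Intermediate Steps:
$p{\left(N,E \right)} = N + 2 E$ ($p{\left(N,E \right)} = \left(E + N\right) + E = N + 2 E$)
$\frac{6277}{p{\left(54,-76 \right)}} - 2 \left(- \frac{4}{1}\right) 0 = \frac{6277}{54 + 2 \left(-76\right)} - 2 \left(- \frac{4}{1}\right) 0 = \frac{6277}{54 - 152} - 2 \left(\left(-4\right) 1\right) 0 = \frac{6277}{-98} \left(-2\right) \left(-4\right) 0 = 6277 \left(- \frac{1}{98}\right) 8 \cdot 0 = \left(- \frac{6277}{98}\right) 0 = 0$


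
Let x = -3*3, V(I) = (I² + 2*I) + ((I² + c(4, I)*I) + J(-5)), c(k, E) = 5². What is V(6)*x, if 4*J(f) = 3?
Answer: -8451/4 ≈ -2112.8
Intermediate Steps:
J(f) = ¾ (J(f) = (¼)*3 = ¾)
c(k, E) = 25
V(I) = ¾ + 2*I² + 27*I (V(I) = (I² + 2*I) + ((I² + 25*I) + ¾) = (I² + 2*I) + (¾ + I² + 25*I) = ¾ + 2*I² + 27*I)
x = -9
V(6)*x = (¾ + 2*6² + 27*6)*(-9) = (¾ + 2*36 + 162)*(-9) = (¾ + 72 + 162)*(-9) = (939/4)*(-9) = -8451/4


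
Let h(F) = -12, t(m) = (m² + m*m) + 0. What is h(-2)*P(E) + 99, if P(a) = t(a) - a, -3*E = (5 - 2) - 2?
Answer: 277/3 ≈ 92.333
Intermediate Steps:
t(m) = 2*m² (t(m) = (m² + m²) + 0 = 2*m² + 0 = 2*m²)
E = -⅓ (E = -((5 - 2) - 2)/3 = -(3 - 2)/3 = -⅓*1 = -⅓ ≈ -0.33333)
P(a) = -a + 2*a² (P(a) = 2*a² - a = -a + 2*a²)
h(-2)*P(E) + 99 = -(-4)*(-1 + 2*(-⅓)) + 99 = -(-4)*(-1 - ⅔) + 99 = -(-4)*(-5)/3 + 99 = -12*5/9 + 99 = -20/3 + 99 = 277/3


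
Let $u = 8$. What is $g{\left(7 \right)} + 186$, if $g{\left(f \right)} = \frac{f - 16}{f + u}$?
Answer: $\frac{927}{5} \approx 185.4$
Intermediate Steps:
$g{\left(f \right)} = \frac{-16 + f}{8 + f}$ ($g{\left(f \right)} = \frac{f - 16}{f + 8} = \frac{-16 + f}{8 + f}$)
$g{\left(7 \right)} + 186 = \frac{-16 + 7}{8 + 7} + 186 = \frac{1}{15} \left(-9\right) + 186 = - \frac{3}{5} + 186 = \frac{927}{5}$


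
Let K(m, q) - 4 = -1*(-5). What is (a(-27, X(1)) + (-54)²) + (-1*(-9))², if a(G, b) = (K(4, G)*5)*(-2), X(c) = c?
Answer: 2907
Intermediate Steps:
K(m, q) = 9 (K(m, q) = 4 - 1*(-5) = 4 + 5 = 9)
a(G, b) = -90 (a(G, b) = (9*5)*(-2) = 45*(-2) = -90)
(a(-27, X(1)) + (-54)²) + (-1*(-9))² = (-90 + (-54)²) + (-1*(-9))² = (-90 + 2916) + 9² = 2826 + 81 = 2907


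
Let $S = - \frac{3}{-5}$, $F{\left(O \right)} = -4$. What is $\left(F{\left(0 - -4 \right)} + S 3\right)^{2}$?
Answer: $\frac{121}{25} \approx 4.84$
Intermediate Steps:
$S = \frac{3}{5}$ ($S = \left(-3\right) \left(- \frac{1}{5}\right) = \frac{3}{5} \approx 0.6$)
$\left(F{\left(0 - -4 \right)} + S 3\right)^{2} = \left(-4 + \frac{3}{5} \cdot 3\right)^{2} = \left(-4 + \frac{9}{5}\right)^{2} = \left(- \frac{11}{5}\right)^{2} = \frac{121}{25}$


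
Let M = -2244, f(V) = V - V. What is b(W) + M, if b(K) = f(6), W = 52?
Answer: -2244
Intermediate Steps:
f(V) = 0
b(K) = 0
b(W) + M = 0 - 2244 = -2244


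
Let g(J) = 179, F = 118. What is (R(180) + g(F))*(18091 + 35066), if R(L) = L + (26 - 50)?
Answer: 17807595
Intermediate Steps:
R(L) = -24 + L (R(L) = L - 24 = -24 + L)
(R(180) + g(F))*(18091 + 35066) = ((-24 + 180) + 179)*(18091 + 35066) = (156 + 179)*53157 = 335*53157 = 17807595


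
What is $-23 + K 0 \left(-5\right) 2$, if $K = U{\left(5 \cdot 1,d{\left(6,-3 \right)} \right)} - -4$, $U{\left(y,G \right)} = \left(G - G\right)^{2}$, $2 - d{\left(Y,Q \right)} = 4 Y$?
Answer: $-23$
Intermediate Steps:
$d{\left(Y,Q \right)} = 2 - 4 Y$
$U{\left(y,G \right)} = 0$ ($U{\left(y,G \right)} = 0^{2} = 0$)
$K = 4$ ($K = 0 - -4 = 0 + 4 = 4$)
$-23 + K 0 \left(-5\right) 2 = -23 + 4 \cdot 0 \left(-5\right) 2 = -23 + 4 \cdot 0 \cdot 2 = -23 + 4 \cdot 0 = -23 + 0 = -23$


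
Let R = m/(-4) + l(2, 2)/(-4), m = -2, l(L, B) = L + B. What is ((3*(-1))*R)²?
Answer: 9/4 ≈ 2.2500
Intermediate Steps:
l(L, B) = B + L
R = -½ (R = -2/(-4) + (2 + 2)/(-4) = -2*(-¼) + 4*(-¼) = ½ - 1 = -½ ≈ -0.50000)
((3*(-1))*R)² = ((3*(-1))*(-½))² = (-3*(-½))² = (3/2)² = 9/4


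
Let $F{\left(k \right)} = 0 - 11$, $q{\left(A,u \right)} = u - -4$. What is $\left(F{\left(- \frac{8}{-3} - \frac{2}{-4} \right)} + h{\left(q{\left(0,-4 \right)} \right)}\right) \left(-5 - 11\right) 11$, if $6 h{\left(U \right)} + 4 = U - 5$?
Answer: $2200$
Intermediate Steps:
$q{\left(A,u \right)} = 4 + u$ ($q{\left(A,u \right)} = u + 4 = 4 + u$)
$F{\left(k \right)} = -11$ ($F{\left(k \right)} = 0 - 11 = -11$)
$h{\left(U \right)} = - \frac{3}{2} + \frac{U}{6}$ ($h{\left(U \right)} = - \frac{2}{3} + \frac{U - 5}{6} = - \frac{2}{3} + \frac{-5 + U}{6} = - \frac{2}{3} + \left(- \frac{5}{6} + \frac{U}{6}\right) = - \frac{3}{2} + \frac{U}{6}$)
$\left(F{\left(- \frac{8}{-3} - \frac{2}{-4} \right)} + h{\left(q{\left(0,-4 \right)} \right)}\right) \left(-5 - 11\right) 11 = \left(-11 - \left(\frac{3}{2} - \frac{4 - 4}{6}\right)\right) \left(-5 - 11\right) 11 = \left(-11 + \left(- \frac{3}{2} + \frac{1}{6} \cdot 0\right)\right) \left(\left(-16\right) 11\right) = \left(-11 + \left(- \frac{3}{2} + 0\right)\right) \left(-176\right) = \left(-11 - \frac{3}{2}\right) \left(-176\right) = \left(- \frac{25}{2}\right) \left(-176\right) = 2200$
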